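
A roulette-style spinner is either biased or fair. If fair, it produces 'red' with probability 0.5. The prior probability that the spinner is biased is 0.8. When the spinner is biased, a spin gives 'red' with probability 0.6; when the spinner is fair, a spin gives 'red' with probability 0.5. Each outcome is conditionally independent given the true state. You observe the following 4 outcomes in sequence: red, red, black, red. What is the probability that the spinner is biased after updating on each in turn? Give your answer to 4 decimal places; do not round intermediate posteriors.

Each posterior becomes the prior for the next update.
After 'red': P(biased) = 0.6·0.8000 / (0.6·0.8000 + 0.5·0.2000) ≈ 0.8276
After 'red': P(biased) = 0.6·0.8276 / (0.6·0.8276 + 0.5·0.1724) ≈ 0.8521
After 'black': P(biased) = 0.4·0.8521 / (0.4·0.8521 + 0.5·0.1479) ≈ 0.8217
After 'red': P(biased) = 0.6·0.8217 / (0.6·0.8217 + 0.5·0.1783) ≈ 0.8469

0.8469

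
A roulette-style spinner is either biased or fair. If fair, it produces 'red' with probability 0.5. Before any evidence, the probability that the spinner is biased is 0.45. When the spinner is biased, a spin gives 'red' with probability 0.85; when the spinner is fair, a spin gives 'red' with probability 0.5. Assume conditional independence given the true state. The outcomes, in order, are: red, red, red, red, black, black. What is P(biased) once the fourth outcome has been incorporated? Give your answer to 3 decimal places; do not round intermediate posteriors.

0.872

After 'red': P(biased) = 0.85·0.4500 / (0.85·0.4500 + 0.5·0.5500) ≈ 0.5817
After 'red': P(biased) = 0.85·0.5817 / (0.85·0.5817 + 0.5·0.4183) ≈ 0.7028
After 'red': P(biased) = 0.85·0.7028 / (0.85·0.7028 + 0.5·0.2972) ≈ 0.8008
After 'red': P(biased) = 0.85·0.8008 / (0.85·0.8008 + 0.5·0.1992) ≈ 0.8723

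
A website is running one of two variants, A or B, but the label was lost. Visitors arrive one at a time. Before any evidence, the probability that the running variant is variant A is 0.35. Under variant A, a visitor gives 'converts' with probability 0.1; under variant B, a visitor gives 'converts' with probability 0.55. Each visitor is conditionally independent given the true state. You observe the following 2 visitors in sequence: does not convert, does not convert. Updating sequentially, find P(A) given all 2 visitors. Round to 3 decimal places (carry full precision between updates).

0.683

After 'does not convert': P(A) = 0.9·0.3500 / (0.9·0.3500 + 0.45·0.6500) ≈ 0.5185
After 'does not convert': P(A) = 0.9·0.5185 / (0.9·0.5185 + 0.45·0.4815) ≈ 0.6829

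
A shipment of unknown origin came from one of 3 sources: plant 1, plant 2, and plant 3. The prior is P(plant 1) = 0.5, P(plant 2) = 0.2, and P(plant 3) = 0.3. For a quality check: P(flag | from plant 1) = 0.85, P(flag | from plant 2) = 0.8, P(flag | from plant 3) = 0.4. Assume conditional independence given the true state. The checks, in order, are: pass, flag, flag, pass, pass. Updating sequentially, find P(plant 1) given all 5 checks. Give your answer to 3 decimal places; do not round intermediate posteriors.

0.097

Apply Bayes' rule sequentially, carrying P(plant 1) forward.
After 'pass': normaliser = 0.15·0.5000 + 0.2·0.2000 + 0.6·0.3000; P(plant 1) ≈ 0.2542, P(plant 2) ≈ 0.1356, P(plant 3) ≈ 0.6102
After 'flag': normaliser = 0.85·0.2542 + 0.8·0.1356 + 0.4·0.6102; P(plant 1) ≈ 0.3800, P(plant 2) ≈ 0.1908, P(plant 3) ≈ 0.4292
After 'flag': normaliser = 0.85·0.3800 + 0.8·0.1908 + 0.4·0.4292; P(plant 1) ≈ 0.4990, P(plant 2) ≈ 0.2358, P(plant 3) ≈ 0.2652
After 'pass': normaliser = 0.15·0.4990 + 0.2·0.2358 + 0.6·0.2652; P(plant 1) ≈ 0.2663, P(plant 2) ≈ 0.1677, P(plant 3) ≈ 0.5660
After 'pass': normaliser = 0.15·0.2663 + 0.2·0.1677 + 0.6·0.5660; P(plant 1) ≈ 0.0967, P(plant 2) ≈ 0.0812, P(plant 3) ≈ 0.8221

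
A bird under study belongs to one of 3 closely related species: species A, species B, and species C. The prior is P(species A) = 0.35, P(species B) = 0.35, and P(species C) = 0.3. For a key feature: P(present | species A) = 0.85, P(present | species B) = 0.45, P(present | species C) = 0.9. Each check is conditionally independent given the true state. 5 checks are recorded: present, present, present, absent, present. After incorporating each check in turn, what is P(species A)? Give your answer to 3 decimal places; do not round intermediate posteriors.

0.498

After 'present': normaliser = 0.85·0.3500 + 0.45·0.3500 + 0.9·0.3000; P(species A) ≈ 0.4103, P(species B) ≈ 0.2172, P(species C) ≈ 0.3724
After 'present': normaliser = 0.85·0.4103 + 0.45·0.2172 + 0.9·0.3724; P(species A) ≈ 0.4462, P(species B) ≈ 0.1251, P(species C) ≈ 0.4288
After 'present': normaliser = 0.85·0.4462 + 0.45·0.1251 + 0.9·0.4288; P(species A) ≈ 0.4617, P(species B) ≈ 0.0685, P(species C) ≈ 0.4698
After 'absent': normaliser = 0.15·0.4617 + 0.55·0.0685 + 0.1·0.4698; P(species A) ≈ 0.4500, P(species B) ≈ 0.2448, P(species C) ≈ 0.3052
After 'present': normaliser = 0.85·0.4500 + 0.45·0.2448 + 0.9·0.3052; P(species A) ≈ 0.4984, P(species B) ≈ 0.1436, P(species C) ≈ 0.3580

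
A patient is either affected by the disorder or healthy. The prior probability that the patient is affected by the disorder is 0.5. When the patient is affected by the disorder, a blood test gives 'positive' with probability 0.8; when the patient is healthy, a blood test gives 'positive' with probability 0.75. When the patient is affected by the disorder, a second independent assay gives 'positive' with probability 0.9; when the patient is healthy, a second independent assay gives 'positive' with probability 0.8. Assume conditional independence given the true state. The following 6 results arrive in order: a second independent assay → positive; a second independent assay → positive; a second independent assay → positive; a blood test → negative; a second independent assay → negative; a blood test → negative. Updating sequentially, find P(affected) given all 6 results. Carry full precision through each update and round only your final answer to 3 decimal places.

0.313

After a second independent assay='positive': P(affected) = 0.9·0.5000 / (0.9·0.5000 + 0.8·0.5000) ≈ 0.5294
After a second independent assay='positive': P(affected) = 0.9·0.5294 / (0.9·0.5294 + 0.8·0.4706) ≈ 0.5586
After a second independent assay='positive': P(affected) = 0.9·0.5586 / (0.9·0.5586 + 0.8·0.4414) ≈ 0.5874
After a blood test='negative': P(affected) = 0.2·0.5874 / (0.2·0.5874 + 0.25·0.4126) ≈ 0.5325
After a second independent assay='negative': P(affected) = 0.1·0.5325 / (0.1·0.5325 + 0.2·0.4675) ≈ 0.3629
After a blood test='negative': P(affected) = 0.2·0.3629 / (0.2·0.3629 + 0.25·0.6371) ≈ 0.3130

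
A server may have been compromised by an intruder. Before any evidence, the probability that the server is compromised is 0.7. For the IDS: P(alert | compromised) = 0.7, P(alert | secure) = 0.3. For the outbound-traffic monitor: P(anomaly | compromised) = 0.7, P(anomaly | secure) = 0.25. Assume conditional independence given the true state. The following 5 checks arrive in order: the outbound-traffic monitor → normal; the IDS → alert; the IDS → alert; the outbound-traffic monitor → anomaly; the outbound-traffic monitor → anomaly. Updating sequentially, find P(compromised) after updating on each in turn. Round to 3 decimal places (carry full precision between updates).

0.976

After the outbound-traffic monitor='normal': P(compromised) = 0.3·0.7000 / (0.3·0.7000 + 0.75·0.3000) ≈ 0.4828
After the IDS='alert': P(compromised) = 0.7·0.4828 / (0.7·0.4828 + 0.3·0.5172) ≈ 0.6853
After the IDS='alert': P(compromised) = 0.7·0.6853 / (0.7·0.6853 + 0.3·0.3147) ≈ 0.8356
After the outbound-traffic monitor='anomaly': P(compromised) = 0.7·0.8356 / (0.7·0.8356 + 0.25·0.1644) ≈ 0.9343
After the outbound-traffic monitor='anomaly': P(compromised) = 0.7·0.9343 / (0.7·0.9343 + 0.25·0.0657) ≈ 0.9755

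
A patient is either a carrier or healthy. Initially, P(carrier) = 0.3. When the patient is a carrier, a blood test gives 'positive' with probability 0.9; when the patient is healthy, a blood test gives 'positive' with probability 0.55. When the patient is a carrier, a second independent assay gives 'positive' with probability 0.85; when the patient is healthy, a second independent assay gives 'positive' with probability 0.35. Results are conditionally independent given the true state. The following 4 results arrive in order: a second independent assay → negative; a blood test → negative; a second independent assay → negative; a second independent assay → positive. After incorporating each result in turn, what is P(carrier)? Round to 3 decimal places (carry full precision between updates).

0.012

After a second independent assay='negative': P(carrier) = 0.15·0.3000 / (0.15·0.3000 + 0.65·0.7000) ≈ 0.0900
After a blood test='negative': P(carrier) = 0.1·0.0900 / (0.1·0.0900 + 0.45·0.9100) ≈ 0.0215
After a second independent assay='negative': P(carrier) = 0.15·0.0215 / (0.15·0.0215 + 0.65·0.9785) ≈ 0.0050
After a second independent assay='positive': P(carrier) = 0.85·0.0050 / (0.85·0.0050 + 0.35·0.9950) ≈ 0.0122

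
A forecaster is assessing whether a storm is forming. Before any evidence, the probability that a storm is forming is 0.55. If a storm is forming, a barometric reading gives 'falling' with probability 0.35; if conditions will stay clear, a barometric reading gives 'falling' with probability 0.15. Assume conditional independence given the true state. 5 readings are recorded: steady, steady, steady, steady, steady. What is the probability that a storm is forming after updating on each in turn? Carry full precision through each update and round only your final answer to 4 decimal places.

0.2422

After 'steady': P(storm) = 0.65·0.5500 / (0.65·0.5500 + 0.85·0.4500) ≈ 0.4831
After 'steady': P(storm) = 0.65·0.4831 / (0.65·0.4831 + 0.85·0.5169) ≈ 0.4168
After 'steady': P(storm) = 0.65·0.4168 / (0.65·0.4168 + 0.85·0.5832) ≈ 0.3534
After 'steady': P(storm) = 0.65·0.3534 / (0.65·0.3534 + 0.85·0.6466) ≈ 0.2948
After 'steady': P(storm) = 0.65·0.2948 / (0.65·0.2948 + 0.85·0.7052) ≈ 0.2422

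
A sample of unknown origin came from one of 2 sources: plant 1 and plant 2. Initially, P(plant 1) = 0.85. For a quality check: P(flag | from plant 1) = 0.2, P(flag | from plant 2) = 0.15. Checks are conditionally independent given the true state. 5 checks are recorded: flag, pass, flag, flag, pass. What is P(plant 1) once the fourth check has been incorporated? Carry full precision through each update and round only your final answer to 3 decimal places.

0.927

After 'flag': P(plant 1) = 0.2·0.8500 / (0.2·0.8500 + 0.15·0.1500) ≈ 0.8831
After 'pass': P(plant 1) = 0.8·0.8831 / (0.8·0.8831 + 0.85·0.1169) ≈ 0.8767
After 'flag': P(plant 1) = 0.2·0.8767 / (0.2·0.8767 + 0.15·0.1233) ≈ 0.9046
After 'flag': P(plant 1) = 0.2·0.9046 / (0.2·0.9046 + 0.15·0.0954) ≈ 0.9267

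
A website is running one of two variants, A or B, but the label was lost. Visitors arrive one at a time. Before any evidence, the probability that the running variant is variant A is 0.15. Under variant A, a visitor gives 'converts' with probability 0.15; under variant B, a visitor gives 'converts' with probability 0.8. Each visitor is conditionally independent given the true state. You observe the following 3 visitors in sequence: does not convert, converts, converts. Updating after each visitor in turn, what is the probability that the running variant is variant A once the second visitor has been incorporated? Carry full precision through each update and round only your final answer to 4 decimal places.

After 'does not convert': P(A) = 0.85·0.1500 / (0.85·0.1500 + 0.2·0.8500) ≈ 0.4286
After 'converts': P(A) = 0.15·0.4286 / (0.15·0.4286 + 0.8·0.5714) ≈ 0.1233

0.1233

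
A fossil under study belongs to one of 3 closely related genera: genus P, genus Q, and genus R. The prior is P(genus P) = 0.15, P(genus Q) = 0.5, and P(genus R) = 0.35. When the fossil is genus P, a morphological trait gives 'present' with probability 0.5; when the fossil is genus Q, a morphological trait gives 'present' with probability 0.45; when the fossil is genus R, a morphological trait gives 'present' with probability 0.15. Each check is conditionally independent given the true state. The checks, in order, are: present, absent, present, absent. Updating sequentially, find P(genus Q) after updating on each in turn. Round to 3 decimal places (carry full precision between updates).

After 'present': normaliser = 0.5·0.1500 + 0.45·0.5000 + 0.15·0.3500; P(genus P) ≈ 0.2128, P(genus Q) ≈ 0.6383, P(genus R) ≈ 0.1489
After 'absent': normaliser = 0.5·0.2128 + 0.55·0.6383 + 0.85·0.1489; P(genus P) ≈ 0.1821, P(genus Q) ≈ 0.6011, P(genus R) ≈ 0.2168
After 'present': normaliser = 0.5·0.1821 + 0.45·0.6011 + 0.15·0.2168; P(genus P) ≈ 0.2311, P(genus Q) ≈ 0.6864, P(genus R) ≈ 0.0825
After 'absent': normaliser = 0.5·0.2311 + 0.55·0.6864 + 0.85·0.0825; P(genus P) ≈ 0.2052, P(genus Q) ≈ 0.6703, P(genus R) ≈ 0.1245

0.670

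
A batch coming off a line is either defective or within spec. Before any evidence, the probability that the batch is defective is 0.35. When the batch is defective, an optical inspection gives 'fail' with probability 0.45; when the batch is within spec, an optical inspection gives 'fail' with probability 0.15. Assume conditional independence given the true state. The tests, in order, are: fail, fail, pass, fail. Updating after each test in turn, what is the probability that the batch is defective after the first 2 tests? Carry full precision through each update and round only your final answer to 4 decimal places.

0.8289

Apply Bayes' rule sequentially, carrying P(defective) forward.
After 'fail': P(defective) = 0.45·0.3500 / (0.45·0.3500 + 0.15·0.6500) ≈ 0.6176
After 'fail': P(defective) = 0.45·0.6176 / (0.45·0.6176 + 0.15·0.3824) ≈ 0.8289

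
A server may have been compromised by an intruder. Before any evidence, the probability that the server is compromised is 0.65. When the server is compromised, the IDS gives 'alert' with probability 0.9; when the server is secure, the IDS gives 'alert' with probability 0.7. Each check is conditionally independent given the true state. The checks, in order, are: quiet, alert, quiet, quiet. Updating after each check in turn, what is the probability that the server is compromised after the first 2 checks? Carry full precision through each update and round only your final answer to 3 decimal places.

After 'quiet': P(compromised) = 0.1·0.6500 / (0.1·0.6500 + 0.3·0.3500) ≈ 0.3824
After 'alert': P(compromised) = 0.9·0.3824 / (0.9·0.3824 + 0.7·0.6176) ≈ 0.4432

0.443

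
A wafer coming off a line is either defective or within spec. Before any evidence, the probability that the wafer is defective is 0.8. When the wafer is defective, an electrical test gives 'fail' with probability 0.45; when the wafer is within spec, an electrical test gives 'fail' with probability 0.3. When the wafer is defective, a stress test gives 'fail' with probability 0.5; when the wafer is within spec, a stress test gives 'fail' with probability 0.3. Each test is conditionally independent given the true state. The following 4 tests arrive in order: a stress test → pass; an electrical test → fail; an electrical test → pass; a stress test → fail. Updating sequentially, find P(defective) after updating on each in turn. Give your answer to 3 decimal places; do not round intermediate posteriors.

0.849

After a stress test='pass': P(defective) = 0.5·0.8000 / (0.5·0.8000 + 0.7·0.2000) ≈ 0.7407
After an electrical test='fail': P(defective) = 0.45·0.7407 / (0.45·0.7407 + 0.3·0.2593) ≈ 0.8108
After an electrical test='pass': P(defective) = 0.55·0.8108 / (0.55·0.8108 + 0.7·0.1892) ≈ 0.7710
After a stress test='fail': P(defective) = 0.5·0.7710 / (0.5·0.7710 + 0.3·0.2290) ≈ 0.8488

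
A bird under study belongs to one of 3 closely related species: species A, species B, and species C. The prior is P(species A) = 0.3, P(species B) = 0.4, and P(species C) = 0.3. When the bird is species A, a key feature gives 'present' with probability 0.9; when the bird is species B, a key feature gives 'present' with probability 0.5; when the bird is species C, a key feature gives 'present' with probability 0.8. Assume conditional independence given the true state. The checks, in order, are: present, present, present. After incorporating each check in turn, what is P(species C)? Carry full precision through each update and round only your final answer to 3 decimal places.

After 'present': normaliser = 0.9·0.3000 + 0.5·0.4000 + 0.8·0.3000; P(species A) ≈ 0.3803, P(species B) ≈ 0.2817, P(species C) ≈ 0.3380
After 'present': normaliser = 0.9·0.3803 + 0.5·0.2817 + 0.8·0.3380; P(species A) ≈ 0.4542, P(species B) ≈ 0.1869, P(species C) ≈ 0.3589
After 'present': normaliser = 0.9·0.4542 + 0.5·0.1869 + 0.8·0.3589; P(species A) ≈ 0.5179, P(species B) ≈ 0.1184, P(species C) ≈ 0.3637

0.364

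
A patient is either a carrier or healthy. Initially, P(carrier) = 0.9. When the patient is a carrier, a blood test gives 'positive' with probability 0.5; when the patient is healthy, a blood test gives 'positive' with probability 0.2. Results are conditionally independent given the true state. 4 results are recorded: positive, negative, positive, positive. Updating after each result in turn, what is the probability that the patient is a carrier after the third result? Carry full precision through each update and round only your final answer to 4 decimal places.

After 'positive': P(carrier) = 0.5·0.9000 / (0.5·0.9000 + 0.2·0.1000) ≈ 0.9574
After 'negative': P(carrier) = 0.5·0.9574 / (0.5·0.9574 + 0.8·0.0426) ≈ 0.9336
After 'positive': P(carrier) = 0.5·0.9336 / (0.5·0.9336 + 0.2·0.0664) ≈ 0.9723

0.9723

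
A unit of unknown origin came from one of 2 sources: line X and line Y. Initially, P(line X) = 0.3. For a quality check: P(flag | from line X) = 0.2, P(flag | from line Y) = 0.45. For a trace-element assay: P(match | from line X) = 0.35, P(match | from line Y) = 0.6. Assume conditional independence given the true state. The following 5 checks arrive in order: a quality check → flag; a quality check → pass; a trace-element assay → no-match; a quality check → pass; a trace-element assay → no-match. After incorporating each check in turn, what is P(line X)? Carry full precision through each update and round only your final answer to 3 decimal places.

0.516

After a quality check='flag': P(line X) = 0.2·0.3000 / (0.2·0.3000 + 0.45·0.7000) ≈ 0.1600
After a quality check='pass': P(line X) = 0.8·0.1600 / (0.8·0.1600 + 0.55·0.8400) ≈ 0.2169
After a trace-element assay='no-match': P(line X) = 0.65·0.2169 / (0.65·0.2169 + 0.4·0.7831) ≈ 0.3104
After a quality check='pass': P(line X) = 0.8·0.3104 / (0.8·0.3104 + 0.55·0.6896) ≈ 0.3957
After a trace-element assay='no-match': P(line X) = 0.65·0.3957 / (0.65·0.3957 + 0.4·0.6043) ≈ 0.5155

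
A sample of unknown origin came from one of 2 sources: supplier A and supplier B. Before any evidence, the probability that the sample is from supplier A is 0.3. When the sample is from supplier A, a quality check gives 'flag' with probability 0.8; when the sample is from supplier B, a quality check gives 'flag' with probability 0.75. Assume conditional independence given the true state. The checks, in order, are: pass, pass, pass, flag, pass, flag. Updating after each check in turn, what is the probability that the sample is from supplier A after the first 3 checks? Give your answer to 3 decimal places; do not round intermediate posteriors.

Each posterior becomes the prior for the next update.
After 'pass': P(supplier A) = 0.2·0.3000 / (0.2·0.3000 + 0.25·0.7000) ≈ 0.2553
After 'pass': P(supplier A) = 0.2·0.2553 / (0.2·0.2553 + 0.25·0.7447) ≈ 0.2152
After 'pass': P(supplier A) = 0.2·0.2152 / (0.2·0.2152 + 0.25·0.7848) ≈ 0.1799

0.180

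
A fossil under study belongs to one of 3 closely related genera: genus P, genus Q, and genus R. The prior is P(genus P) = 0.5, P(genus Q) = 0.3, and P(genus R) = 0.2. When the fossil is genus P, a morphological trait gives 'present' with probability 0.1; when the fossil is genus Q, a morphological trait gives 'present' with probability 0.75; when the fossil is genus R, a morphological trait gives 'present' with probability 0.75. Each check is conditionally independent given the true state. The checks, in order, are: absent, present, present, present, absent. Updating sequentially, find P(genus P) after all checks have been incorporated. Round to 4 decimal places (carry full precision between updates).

0.0298

Apply Bayes' rule sequentially, carrying P(genus P) forward.
After 'absent': normaliser = 0.9·0.5000 + 0.25·0.3000 + 0.25·0.2000; P(genus P) ≈ 0.7826, P(genus Q) ≈ 0.1304, P(genus R) ≈ 0.0870
After 'present': normaliser = 0.1·0.7826 + 0.75·0.1304 + 0.75·0.0870; P(genus P) ≈ 0.3243, P(genus Q) ≈ 0.4054, P(genus R) ≈ 0.2703
After 'present': normaliser = 0.1·0.3243 + 0.75·0.4054 + 0.75·0.2703; P(genus P) ≈ 0.0602, P(genus Q) ≈ 0.5639, P(genus R) ≈ 0.3759
After 'present': normaliser = 0.1·0.0602 + 0.75·0.5639 + 0.75·0.3759; P(genus P) ≈ 0.0085, P(genus Q) ≈ 0.5949, P(genus R) ≈ 0.3966
After 'absent': normaliser = 0.9·0.0085 + 0.25·0.5949 + 0.25·0.3966; P(genus P) ≈ 0.0298, P(genus Q) ≈ 0.5821, P(genus R) ≈ 0.3881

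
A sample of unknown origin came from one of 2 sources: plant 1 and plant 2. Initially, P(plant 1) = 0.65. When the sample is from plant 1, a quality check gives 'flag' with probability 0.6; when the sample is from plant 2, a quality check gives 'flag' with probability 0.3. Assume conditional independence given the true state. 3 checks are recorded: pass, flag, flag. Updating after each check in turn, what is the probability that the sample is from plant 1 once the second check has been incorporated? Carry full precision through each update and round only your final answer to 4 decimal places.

0.6797

After 'pass': P(plant 1) = 0.4·0.6500 / (0.4·0.6500 + 0.7·0.3500) ≈ 0.5149
After 'flag': P(plant 1) = 0.6·0.5149 / (0.6·0.5149 + 0.3·0.4851) ≈ 0.6797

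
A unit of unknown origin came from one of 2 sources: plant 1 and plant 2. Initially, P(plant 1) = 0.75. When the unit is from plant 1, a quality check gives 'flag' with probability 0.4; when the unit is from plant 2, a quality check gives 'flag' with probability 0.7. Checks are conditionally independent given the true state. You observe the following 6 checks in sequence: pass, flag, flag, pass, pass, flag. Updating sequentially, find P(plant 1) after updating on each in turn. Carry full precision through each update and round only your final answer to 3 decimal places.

After 'pass': P(plant 1) = 0.6·0.7500 / (0.6·0.7500 + 0.3·0.2500) ≈ 0.8571
After 'flag': P(plant 1) = 0.4·0.8571 / (0.4·0.8571 + 0.7·0.1429) ≈ 0.7742
After 'flag': P(plant 1) = 0.4·0.7742 / (0.4·0.7742 + 0.7·0.2258) ≈ 0.6621
After 'pass': P(plant 1) = 0.6·0.6621 / (0.6·0.6621 + 0.3·0.3379) ≈ 0.7967
After 'pass': P(plant 1) = 0.6·0.7967 / (0.6·0.7967 + 0.3·0.2033) ≈ 0.8868
After 'flag': P(plant 1) = 0.4·0.8868 / (0.4·0.8868 + 0.7·0.1132) ≈ 0.8175

0.817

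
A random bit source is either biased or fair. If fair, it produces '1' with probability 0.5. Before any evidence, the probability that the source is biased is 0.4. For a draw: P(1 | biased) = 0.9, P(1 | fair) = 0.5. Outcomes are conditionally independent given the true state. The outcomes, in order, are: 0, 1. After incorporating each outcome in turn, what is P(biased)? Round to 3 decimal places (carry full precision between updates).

After '0': P(biased) = 0.1·0.4000 / (0.1·0.4000 + 0.5·0.6000) ≈ 0.1176
After '1': P(biased) = 0.9·0.1176 / (0.9·0.1176 + 0.5·0.8824) ≈ 0.1935

0.194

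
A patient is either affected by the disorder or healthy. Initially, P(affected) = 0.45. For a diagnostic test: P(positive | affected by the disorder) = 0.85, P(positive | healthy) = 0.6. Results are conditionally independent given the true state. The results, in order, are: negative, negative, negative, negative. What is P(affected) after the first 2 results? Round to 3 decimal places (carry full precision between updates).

Apply Bayes' rule sequentially, carrying P(affected) forward.
After 'negative': P(affected) = 0.15·0.4500 / (0.15·0.4500 + 0.4·0.5500) ≈ 0.2348
After 'negative': P(affected) = 0.15·0.2348 / (0.15·0.2348 + 0.4·0.7652) ≈ 0.1032

0.103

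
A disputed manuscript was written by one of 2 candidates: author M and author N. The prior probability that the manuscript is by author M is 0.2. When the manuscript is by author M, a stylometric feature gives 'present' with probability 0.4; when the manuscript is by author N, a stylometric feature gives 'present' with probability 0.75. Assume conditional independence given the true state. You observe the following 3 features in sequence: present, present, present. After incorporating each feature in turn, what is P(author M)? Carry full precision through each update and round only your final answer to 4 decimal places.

After 'present': P(author M) = 0.4·0.2000 / (0.4·0.2000 + 0.75·0.8000) ≈ 0.1176
After 'present': P(author M) = 0.4·0.1176 / (0.4·0.1176 + 0.75·0.8824) ≈ 0.0664
After 'present': P(author M) = 0.4·0.0664 / (0.4·0.0664 + 0.75·0.9336) ≈ 0.0365

0.0365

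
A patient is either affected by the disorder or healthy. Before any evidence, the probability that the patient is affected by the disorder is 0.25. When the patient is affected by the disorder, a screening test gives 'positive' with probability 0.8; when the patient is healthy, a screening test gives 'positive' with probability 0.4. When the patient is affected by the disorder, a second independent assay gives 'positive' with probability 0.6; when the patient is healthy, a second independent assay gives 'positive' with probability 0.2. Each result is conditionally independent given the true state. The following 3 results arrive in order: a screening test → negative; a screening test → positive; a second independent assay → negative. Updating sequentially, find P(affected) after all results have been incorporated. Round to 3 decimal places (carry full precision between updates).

After a screening test='negative': P(affected) = 0.2·0.2500 / (0.2·0.2500 + 0.6·0.7500) ≈ 0.1000
After a screening test='positive': P(affected) = 0.8·0.1000 / (0.8·0.1000 + 0.4·0.9000) ≈ 0.1818
After a second independent assay='negative': P(affected) = 0.4·0.1818 / (0.4·0.1818 + 0.8·0.8182) ≈ 0.1000

0.100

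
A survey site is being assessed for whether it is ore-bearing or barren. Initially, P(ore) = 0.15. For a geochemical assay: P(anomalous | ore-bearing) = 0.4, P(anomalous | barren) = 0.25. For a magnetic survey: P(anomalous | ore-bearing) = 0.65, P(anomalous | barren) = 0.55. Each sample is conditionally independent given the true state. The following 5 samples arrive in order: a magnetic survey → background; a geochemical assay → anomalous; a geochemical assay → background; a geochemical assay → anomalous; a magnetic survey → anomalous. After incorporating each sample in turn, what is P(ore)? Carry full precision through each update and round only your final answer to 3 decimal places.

0.249

After a magnetic survey='background': P(ore) = 0.35·0.1500 / (0.35·0.1500 + 0.45·0.8500) ≈ 0.1207
After a geochemical assay='anomalous': P(ore) = 0.4·0.1207 / (0.4·0.1207 + 0.25·0.8793) ≈ 0.1801
After a geochemical assay='background': P(ore) = 0.6·0.1801 / (0.6·0.1801 + 0.75·0.8199) ≈ 0.1494
After a geochemical assay='anomalous': P(ore) = 0.4·0.1494 / (0.4·0.1494 + 0.25·0.8506) ≈ 0.2194
After a magnetic survey='anomalous': P(ore) = 0.65·0.2194 / (0.65·0.2194 + 0.55·0.7806) ≈ 0.2494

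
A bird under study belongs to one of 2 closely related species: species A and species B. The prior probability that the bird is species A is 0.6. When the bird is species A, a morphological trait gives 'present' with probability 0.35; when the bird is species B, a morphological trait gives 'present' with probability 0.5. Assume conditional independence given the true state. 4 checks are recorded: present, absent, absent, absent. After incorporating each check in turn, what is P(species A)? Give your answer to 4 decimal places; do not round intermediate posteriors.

After 'present': P(species A) = 0.35·0.6000 / (0.35·0.6000 + 0.5·0.4000) ≈ 0.5122
After 'absent': P(species A) = 0.65·0.5122 / (0.65·0.5122 + 0.5·0.4878) ≈ 0.5772
After 'absent': P(species A) = 0.65·0.5772 / (0.65·0.5772 + 0.5·0.4228) ≈ 0.6396
After 'absent': P(species A) = 0.65·0.6396 / (0.65·0.6396 + 0.5·0.3604) ≈ 0.6976

0.6976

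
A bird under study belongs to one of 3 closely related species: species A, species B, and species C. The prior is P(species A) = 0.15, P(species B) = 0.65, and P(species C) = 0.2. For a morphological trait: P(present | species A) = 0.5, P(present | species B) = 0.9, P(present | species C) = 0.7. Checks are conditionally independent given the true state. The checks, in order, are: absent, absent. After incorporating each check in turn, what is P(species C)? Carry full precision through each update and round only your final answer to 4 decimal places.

After 'absent': normaliser = 0.5·0.1500 + 0.1·0.6500 + 0.3·0.2000; P(species A) ≈ 0.3750, P(species B) ≈ 0.3250, P(species C) ≈ 0.3000
After 'absent': normaliser = 0.5·0.3750 + 0.1·0.3250 + 0.3·0.3000; P(species A) ≈ 0.6048, P(species B) ≈ 0.1048, P(species C) ≈ 0.2903

0.2903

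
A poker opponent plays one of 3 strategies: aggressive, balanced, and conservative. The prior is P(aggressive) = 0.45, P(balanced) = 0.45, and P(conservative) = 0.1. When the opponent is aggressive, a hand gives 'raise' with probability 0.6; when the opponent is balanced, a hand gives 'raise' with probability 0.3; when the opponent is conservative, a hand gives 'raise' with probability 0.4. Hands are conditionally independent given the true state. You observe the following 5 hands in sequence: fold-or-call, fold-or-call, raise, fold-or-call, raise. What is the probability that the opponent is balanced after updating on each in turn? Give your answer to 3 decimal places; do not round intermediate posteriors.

After 'fold-or-call': normaliser = 0.4·0.4500 + 0.7·0.4500 + 0.6·0.1000; P(aggressive) ≈ 0.3243, P(balanced) ≈ 0.5676, P(conservative) ≈ 0.1081
After 'fold-or-call': normaliser = 0.4·0.3243 + 0.7·0.5676 + 0.6·0.1081; P(aggressive) ≈ 0.2192, P(balanced) ≈ 0.6712, P(conservative) ≈ 0.1096
After 'raise': normaliser = 0.6·0.2192 + 0.3·0.6712 + 0.4·0.1096; P(aggressive) ≈ 0.3491, P(balanced) ≈ 0.5345, P(conservative) ≈ 0.1164
After 'fold-or-call': normaliser = 0.4·0.3491 + 0.7·0.5345 + 0.6·0.1164; P(aggressive) ≈ 0.2393, P(balanced) ≈ 0.6411, P(conservative) ≈ 0.1196
After 'raise': normaliser = 0.6·0.2393 + 0.3·0.6411 + 0.4·0.1196; P(aggressive) ≈ 0.3741, P(balanced) ≈ 0.5012, P(conservative) ≈ 0.1247

0.501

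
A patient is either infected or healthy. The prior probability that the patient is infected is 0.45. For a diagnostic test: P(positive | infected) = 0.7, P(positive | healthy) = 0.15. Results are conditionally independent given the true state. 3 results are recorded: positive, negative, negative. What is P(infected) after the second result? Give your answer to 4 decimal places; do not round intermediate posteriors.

0.5740

After 'positive': P(infected) = 0.7·0.4500 / (0.7·0.4500 + 0.15·0.5500) ≈ 0.7925
After 'negative': P(infected) = 0.3·0.7925 / (0.3·0.7925 + 0.85·0.2075) ≈ 0.5740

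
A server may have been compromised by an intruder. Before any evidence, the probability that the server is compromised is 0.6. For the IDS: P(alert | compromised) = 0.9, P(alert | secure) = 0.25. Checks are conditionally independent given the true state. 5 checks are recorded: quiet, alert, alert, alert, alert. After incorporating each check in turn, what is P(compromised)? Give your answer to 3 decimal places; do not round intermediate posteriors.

0.971

After 'quiet': P(compromised) = 0.1·0.6000 / (0.1·0.6000 + 0.75·0.4000) ≈ 0.1667
After 'alert': P(compromised) = 0.9·0.1667 / (0.9·0.1667 + 0.25·0.8333) ≈ 0.4186
After 'alert': P(compromised) = 0.9·0.4186 / (0.9·0.4186 + 0.25·0.5814) ≈ 0.7216
After 'alert': P(compromised) = 0.9·0.7216 / (0.9·0.7216 + 0.25·0.2784) ≈ 0.9032
After 'alert': P(compromised) = 0.9·0.9032 / (0.9·0.9032 + 0.25·0.0968) ≈ 0.9711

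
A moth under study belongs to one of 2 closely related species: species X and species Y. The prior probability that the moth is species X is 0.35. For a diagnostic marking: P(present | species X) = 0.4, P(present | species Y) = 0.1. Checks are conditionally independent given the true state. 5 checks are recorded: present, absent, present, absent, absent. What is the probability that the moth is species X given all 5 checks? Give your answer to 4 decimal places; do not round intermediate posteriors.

After 'present': P(species X) = 0.4·0.3500 / (0.4·0.3500 + 0.1·0.6500) ≈ 0.6829
After 'absent': P(species X) = 0.6·0.6829 / (0.6·0.6829 + 0.9·0.3171) ≈ 0.5895
After 'present': P(species X) = 0.4·0.5895 / (0.4·0.5895 + 0.1·0.4105) ≈ 0.8517
After 'absent': P(species X) = 0.6·0.8517 / (0.6·0.8517 + 0.9·0.1483) ≈ 0.7929
After 'absent': P(species X) = 0.6·0.7929 / (0.6·0.7929 + 0.9·0.2071) ≈ 0.7185

0.7185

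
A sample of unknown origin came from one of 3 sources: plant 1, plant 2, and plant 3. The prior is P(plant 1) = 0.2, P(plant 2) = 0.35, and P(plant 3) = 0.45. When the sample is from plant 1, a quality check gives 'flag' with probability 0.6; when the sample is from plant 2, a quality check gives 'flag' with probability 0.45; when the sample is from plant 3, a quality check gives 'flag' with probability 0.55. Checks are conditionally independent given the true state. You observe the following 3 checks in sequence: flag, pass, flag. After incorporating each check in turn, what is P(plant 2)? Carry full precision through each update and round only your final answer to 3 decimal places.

0.302

After 'flag': normaliser = 0.6·0.2000 + 0.45·0.3500 + 0.55·0.4500; P(plant 1) ≈ 0.2286, P(plant 2) ≈ 0.3000, P(plant 3) ≈ 0.4714
After 'pass': normaliser = 0.4·0.2286 + 0.55·0.3000 + 0.45·0.4714; P(plant 1) ≈ 0.1951, P(plant 2) ≈ 0.3521, P(plant 3) ≈ 0.4527
After 'flag': normaliser = 0.6·0.1951 + 0.45·0.3521 + 0.55·0.4527; P(plant 1) ≈ 0.2232, P(plant 2) ≈ 0.3021, P(plant 3) ≈ 0.4747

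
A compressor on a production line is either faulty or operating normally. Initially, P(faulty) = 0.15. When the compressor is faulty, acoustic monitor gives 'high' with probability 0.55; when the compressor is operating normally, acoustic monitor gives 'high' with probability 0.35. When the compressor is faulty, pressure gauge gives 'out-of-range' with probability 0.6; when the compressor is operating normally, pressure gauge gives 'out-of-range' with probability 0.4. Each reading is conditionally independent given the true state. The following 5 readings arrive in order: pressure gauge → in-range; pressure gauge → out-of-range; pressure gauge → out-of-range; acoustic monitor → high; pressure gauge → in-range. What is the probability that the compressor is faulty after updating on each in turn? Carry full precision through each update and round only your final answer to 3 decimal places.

After pressure gauge='in-range': P(faulty) = 0.4·0.1500 / (0.4·0.1500 + 0.6·0.8500) ≈ 0.1053
After pressure gauge='out-of-range': P(faulty) = 0.6·0.1053 / (0.6·0.1053 + 0.4·0.8947) ≈ 0.1500
After pressure gauge='out-of-range': P(faulty) = 0.6·0.1500 / (0.6·0.1500 + 0.4·0.8500) ≈ 0.2093
After acoustic monitor='high': P(faulty) = 0.55·0.2093 / (0.55·0.2093 + 0.35·0.7907) ≈ 0.2938
After pressure gauge='in-range': P(faulty) = 0.4·0.2938 / (0.4·0.2938 + 0.6·0.7062) ≈ 0.2171

0.217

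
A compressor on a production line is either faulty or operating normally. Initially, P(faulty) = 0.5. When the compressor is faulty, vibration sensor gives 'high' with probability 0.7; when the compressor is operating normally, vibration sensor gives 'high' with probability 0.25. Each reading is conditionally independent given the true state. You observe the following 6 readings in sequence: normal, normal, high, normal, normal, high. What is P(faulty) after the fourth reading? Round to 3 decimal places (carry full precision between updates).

After 'normal': P(faulty) = 0.3·0.5000 / (0.3·0.5000 + 0.75·0.5000) ≈ 0.2857
After 'normal': P(faulty) = 0.3·0.2857 / (0.3·0.2857 + 0.75·0.7143) ≈ 0.1379
After 'high': P(faulty) = 0.7·0.1379 / (0.7·0.1379 + 0.25·0.8621) ≈ 0.3094
After 'normal': P(faulty) = 0.3·0.3094 / (0.3·0.3094 + 0.75·0.6906) ≈ 0.1520

0.152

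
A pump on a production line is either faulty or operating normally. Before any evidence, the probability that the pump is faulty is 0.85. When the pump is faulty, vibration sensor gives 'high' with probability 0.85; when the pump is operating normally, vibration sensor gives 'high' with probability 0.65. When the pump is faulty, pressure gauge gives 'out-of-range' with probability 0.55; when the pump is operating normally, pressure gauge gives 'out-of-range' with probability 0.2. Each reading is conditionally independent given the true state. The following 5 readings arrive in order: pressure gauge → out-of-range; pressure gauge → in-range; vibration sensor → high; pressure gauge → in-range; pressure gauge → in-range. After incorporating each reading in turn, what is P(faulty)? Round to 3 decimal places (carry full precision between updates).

Each posterior becomes the prior for the next update.
After pressure gauge='out-of-range': P(faulty) = 0.55·0.8500 / (0.55·0.8500 + 0.2·0.1500) ≈ 0.9397
After pressure gauge='in-range': P(faulty) = 0.45·0.9397 / (0.45·0.9397 + 0.8·0.0603) ≈ 0.8976
After vibration sensor='high': P(faulty) = 0.85·0.8976 / (0.85·0.8976 + 0.65·0.1024) ≈ 0.9198
After pressure gauge='in-range': P(faulty) = 0.45·0.9198 / (0.45·0.9198 + 0.8·0.0802) ≈ 0.8657
After pressure gauge='in-range': P(faulty) = 0.45·0.8657 / (0.45·0.8657 + 0.8·0.1343) ≈ 0.7839

0.784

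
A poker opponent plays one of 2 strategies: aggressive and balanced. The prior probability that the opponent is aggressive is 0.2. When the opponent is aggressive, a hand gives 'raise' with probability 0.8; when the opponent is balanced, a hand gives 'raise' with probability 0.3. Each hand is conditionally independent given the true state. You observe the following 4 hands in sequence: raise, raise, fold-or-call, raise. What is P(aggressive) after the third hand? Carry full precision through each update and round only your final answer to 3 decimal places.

After 'raise': P(aggressive) = 0.8·0.2000 / (0.8·0.2000 + 0.3·0.8000) ≈ 0.4000
After 'raise': P(aggressive) = 0.8·0.4000 / (0.8·0.4000 + 0.3·0.6000) ≈ 0.6400
After 'fold-or-call': P(aggressive) = 0.2·0.6400 / (0.2·0.6400 + 0.7·0.3600) ≈ 0.3368

0.337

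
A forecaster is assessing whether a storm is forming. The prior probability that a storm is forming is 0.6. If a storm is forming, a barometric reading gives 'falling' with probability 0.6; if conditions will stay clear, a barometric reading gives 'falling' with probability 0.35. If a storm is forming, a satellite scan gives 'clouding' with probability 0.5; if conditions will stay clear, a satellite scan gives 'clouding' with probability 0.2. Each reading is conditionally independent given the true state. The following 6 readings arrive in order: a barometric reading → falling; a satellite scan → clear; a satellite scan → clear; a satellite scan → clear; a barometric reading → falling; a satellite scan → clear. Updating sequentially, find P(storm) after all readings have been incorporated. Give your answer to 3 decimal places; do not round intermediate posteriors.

After a barometric reading='falling': P(storm) = 0.6·0.6000 / (0.6·0.6000 + 0.35·0.4000) ≈ 0.7200
After a satellite scan='clear': P(storm) = 0.5·0.7200 / (0.5·0.7200 + 0.8·0.2800) ≈ 0.6164
After a satellite scan='clear': P(storm) = 0.5·0.6164 / (0.5·0.6164 + 0.8·0.3836) ≈ 0.5011
After a satellite scan='clear': P(storm) = 0.5·0.5011 / (0.5·0.5011 + 0.8·0.4989) ≈ 0.3857
After a barometric reading='falling': P(storm) = 0.6·0.3857 / (0.6·0.3857 + 0.35·0.6143) ≈ 0.5184
After a satellite scan='clear': P(storm) = 0.5·0.5184 / (0.5·0.5184 + 0.8·0.4816) ≈ 0.4021

0.402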